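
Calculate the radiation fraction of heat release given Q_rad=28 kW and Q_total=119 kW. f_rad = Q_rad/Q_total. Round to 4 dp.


f_rad = Q_rad / Q_total
f_rad = 28 / 119 = 0.2353


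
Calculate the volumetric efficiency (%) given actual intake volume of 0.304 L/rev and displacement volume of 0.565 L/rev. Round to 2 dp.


eta_v = (V_actual / V_disp) * 100
Ratio = 0.304 / 0.565 = 0.5381
eta_v = 0.5381 * 100 = 53.81%


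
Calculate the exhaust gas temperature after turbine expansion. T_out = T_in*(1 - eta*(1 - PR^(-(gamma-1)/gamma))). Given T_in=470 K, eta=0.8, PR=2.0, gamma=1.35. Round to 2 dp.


T_out = T_in * (1 - eta * (1 - PR^(-(gamma-1)/gamma)))
Exponent = -(1.35-1)/1.35 = -0.25925926
PR^exp = 2.0^(-0.25925926) = 0.83551680
Factor = 1 - 0.8*(1 - 0.83551680) = 0.86841344
T_out = 470 * 0.86841344 = 408.15 K


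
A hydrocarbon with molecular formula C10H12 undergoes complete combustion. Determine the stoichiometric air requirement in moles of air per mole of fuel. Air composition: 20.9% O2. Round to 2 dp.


Balanced combustion: C10H12 + 13 O2 -> 10 CO2 + 6 H2O
O2 needed = C + H/4 = 10 + 12/4 = 13.00 moles
Air moles = O2 / 0.209 = 13.00 / 0.209 = 62.20 moles air


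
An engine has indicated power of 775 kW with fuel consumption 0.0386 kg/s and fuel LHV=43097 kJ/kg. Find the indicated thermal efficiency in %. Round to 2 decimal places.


eta_ith = (IP / (mf * LHV)) * 100
Denominator = 0.0386 * 43097 = 1663.5442 kW
eta_ith = (775 / 1663.5442) * 100 = 46.59%


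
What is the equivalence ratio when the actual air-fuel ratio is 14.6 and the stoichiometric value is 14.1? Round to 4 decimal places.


phi = AFR_stoich / AFR_actual
phi = 14.1 / 14.6 = 0.9658


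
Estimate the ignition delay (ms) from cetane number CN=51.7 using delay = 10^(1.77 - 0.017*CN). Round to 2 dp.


delay = 10^(1.77 - 0.017*CN)
Exponent = 1.77 - 0.017*51.7 = 0.8911
delay = 10^0.8911 = 7.78 ms


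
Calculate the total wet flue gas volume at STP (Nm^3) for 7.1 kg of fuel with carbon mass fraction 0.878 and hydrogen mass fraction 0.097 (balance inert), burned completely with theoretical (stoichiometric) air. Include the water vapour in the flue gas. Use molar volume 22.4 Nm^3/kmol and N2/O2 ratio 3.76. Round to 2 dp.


Per kg fuel: CO2 = (C/12 kmol)*22.4 = (0.878/12)*22.4 = 1.63893 Nm^3
Per kg fuel: H2O = (H/2 kmol)*22.4 = (0.097/2)*22.4 = 1.08640 Nm^3
O2 needed per kg fuel = C/12 + H/4 = 0.878/12 + 0.097/4 = 0.09741667 kmol
Per kg fuel: N2 = O2*3.76*22.4 = 0.09741667*3.76*22.4 = 8.20482 Nm^3
Total per kg = 1.63893 + 1.08640 + 8.20482 = 10.93015 Nm^3
Total = 10.93015 * 7.1 = 77.60 Nm^3


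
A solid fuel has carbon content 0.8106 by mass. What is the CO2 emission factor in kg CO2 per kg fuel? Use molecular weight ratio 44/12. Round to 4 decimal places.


EF = C_frac * (M_CO2 / M_C)
EF = 0.8106 * (44/12)
EF = 0.8106 * 3.666667 = 2.9722 kg_CO2/kg_fuel


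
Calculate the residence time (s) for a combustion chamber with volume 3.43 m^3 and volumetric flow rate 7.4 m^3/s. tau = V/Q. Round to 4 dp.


tau = V / Q_flow
tau = 3.43 / 7.4 = 0.4635 s


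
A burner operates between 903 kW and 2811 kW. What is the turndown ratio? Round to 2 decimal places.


TDR = Q_max / Q_min
TDR = 2811 / 903 = 3.11


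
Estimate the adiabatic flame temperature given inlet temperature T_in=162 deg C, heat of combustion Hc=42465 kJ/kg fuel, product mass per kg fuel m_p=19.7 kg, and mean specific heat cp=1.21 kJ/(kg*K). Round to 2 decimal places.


T_ad = T_in + Hc / (m_p * cp)
Denominator = 19.7 * 1.21 = 23.8370
Temperature rise = 42465 / 23.8370 = 1781.47 K
T_ad = 162 + 1781.47 = 1943.47 deg C


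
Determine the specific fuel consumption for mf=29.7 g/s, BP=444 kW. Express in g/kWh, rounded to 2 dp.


SFC = (mf / BP) * 3600
Rate = 29.7 / 444 = 0.066892 g/(s*kW)
SFC = 0.066892 * 3600 = 240.81 g/kWh


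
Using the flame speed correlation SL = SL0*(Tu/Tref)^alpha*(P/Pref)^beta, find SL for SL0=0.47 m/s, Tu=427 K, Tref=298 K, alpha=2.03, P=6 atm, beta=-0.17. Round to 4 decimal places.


SL = SL0 * (Tu/Tref)^alpha * (P/Pref)^beta
T ratio = 427/298 = 1.43288591
(T ratio)^alpha = 1.43288591^2.03 = 2.075437
(P/Pref)^beta = 6^(-0.17) = 0.737419
SL = 0.47 * 2.075437 * 0.737419 = 0.7193 m/s


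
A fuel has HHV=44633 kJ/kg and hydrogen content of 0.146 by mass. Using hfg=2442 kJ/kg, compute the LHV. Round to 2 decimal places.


LHV = HHV - hfg * 9 * H
Water correction = 2442 * 9 * 0.146 = 3208.788 kJ/kg
LHV = 44633 - 3208.788 = 41424.21 kJ/kg


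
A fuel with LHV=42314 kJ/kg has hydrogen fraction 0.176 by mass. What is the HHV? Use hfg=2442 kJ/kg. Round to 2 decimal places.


HHV = LHV + hfg * 9 * H
Water addition = 2442 * 9 * 0.176 = 3868.128 kJ/kg
HHV = 42314 + 3868.128 = 46182.13 kJ/kg


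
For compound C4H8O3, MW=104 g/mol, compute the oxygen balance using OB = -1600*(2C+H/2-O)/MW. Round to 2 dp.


OB = -1600 * (2C + H/2 - O) / MW
Inner = 2*4 + 8/2 - 3 = 9.00
OB = -1600 * 9.00 / 104 = -138.46%


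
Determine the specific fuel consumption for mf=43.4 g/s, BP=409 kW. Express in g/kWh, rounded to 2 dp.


SFC = (mf / BP) * 3600
Rate = 43.4 / 409 = 0.106112 g/(s*kW)
SFC = 0.106112 * 3600 = 382.00 g/kWh


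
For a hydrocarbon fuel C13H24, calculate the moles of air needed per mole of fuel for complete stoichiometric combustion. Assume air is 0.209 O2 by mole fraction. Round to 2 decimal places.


Balanced combustion: C13H24 + 19 O2 -> 13 CO2 + 12 H2O
O2 needed = C + H/4 = 13 + 24/4 = 19.00 moles
Air moles = O2 / 0.209 = 19.00 / 0.209 = 90.91 moles air


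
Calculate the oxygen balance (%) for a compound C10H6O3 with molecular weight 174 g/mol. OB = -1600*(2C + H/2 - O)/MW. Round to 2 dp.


OB = -1600 * (2C + H/2 - O) / MW
Inner = 2*10 + 6/2 - 3 = 20.00
OB = -1600 * 20.00 / 174 = -183.91%


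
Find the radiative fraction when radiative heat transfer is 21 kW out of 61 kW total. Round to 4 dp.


f_rad = Q_rad / Q_total
f_rad = 21 / 61 = 0.3443


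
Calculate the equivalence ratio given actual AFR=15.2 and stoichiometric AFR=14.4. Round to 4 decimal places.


phi = AFR_stoich / AFR_actual
phi = 14.4 / 15.2 = 0.9474


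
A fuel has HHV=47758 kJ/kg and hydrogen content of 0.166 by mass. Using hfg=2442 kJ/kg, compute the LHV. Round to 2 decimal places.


LHV = HHV - hfg * 9 * H
Water correction = 2442 * 9 * 0.166 = 3648.348 kJ/kg
LHV = 47758 - 3648.348 = 44109.65 kJ/kg


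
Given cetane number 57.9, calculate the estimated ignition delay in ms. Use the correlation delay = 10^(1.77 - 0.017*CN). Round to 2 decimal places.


delay = 10^(1.77 - 0.017*CN)
Exponent = 1.77 - 0.017*57.9 = 0.7857
delay = 10^0.7857 = 6.11 ms


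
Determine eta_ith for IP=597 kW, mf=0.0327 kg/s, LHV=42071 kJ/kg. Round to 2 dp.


eta_ith = (IP / (mf * LHV)) * 100
Denominator = 0.0327 * 42071 = 1375.7217 kW
eta_ith = (597 / 1375.7217) * 100 = 43.40%


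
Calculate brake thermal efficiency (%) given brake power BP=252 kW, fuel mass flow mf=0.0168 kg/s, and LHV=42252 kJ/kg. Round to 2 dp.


eta_BTE = (BP / (mf * LHV)) * 100
Denominator = 0.0168 * 42252 = 709.8336 kW
eta_BTE = (252 / 709.8336) * 100 = 35.50%


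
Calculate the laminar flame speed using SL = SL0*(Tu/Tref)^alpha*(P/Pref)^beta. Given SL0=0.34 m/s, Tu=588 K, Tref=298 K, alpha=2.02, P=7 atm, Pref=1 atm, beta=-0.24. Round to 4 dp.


SL = SL0 * (Tu/Tref)^alpha * (P/Pref)^beta
T ratio = 588/298 = 1.97315436
(T ratio)^alpha = 1.97315436^2.02 = 3.946620
(P/Pref)^beta = 7^(-0.24) = 0.626869
SL = 0.34 * 3.946620 * 0.626869 = 0.8412 m/s


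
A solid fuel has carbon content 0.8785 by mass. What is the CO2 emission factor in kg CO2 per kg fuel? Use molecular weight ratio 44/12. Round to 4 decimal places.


EF = C_frac * (M_CO2 / M_C)
EF = 0.8785 * (44/12)
EF = 0.8785 * 3.666667 = 3.2212 kg_CO2/kg_fuel


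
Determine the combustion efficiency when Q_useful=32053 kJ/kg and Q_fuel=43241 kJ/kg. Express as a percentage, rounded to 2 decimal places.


Efficiency = (Q_useful / Q_fuel) * 100
Efficiency = (32053 / 43241) * 100
Efficiency = 0.7413 * 100 = 74.13%


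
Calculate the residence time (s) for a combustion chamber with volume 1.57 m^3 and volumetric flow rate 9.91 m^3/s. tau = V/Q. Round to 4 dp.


tau = V / Q_flow
tau = 1.57 / 9.91 = 0.1584 s


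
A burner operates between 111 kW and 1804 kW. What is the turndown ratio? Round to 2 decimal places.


TDR = Q_max / Q_min
TDR = 1804 / 111 = 16.25


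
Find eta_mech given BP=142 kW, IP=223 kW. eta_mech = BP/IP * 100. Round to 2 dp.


eta_mech = (BP / IP) * 100
Ratio = 142 / 223 = 0.6368
eta_mech = 0.6368 * 100 = 63.68%


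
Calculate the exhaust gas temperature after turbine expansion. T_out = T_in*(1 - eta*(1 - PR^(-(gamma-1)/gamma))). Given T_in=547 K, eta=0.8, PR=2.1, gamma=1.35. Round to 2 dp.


T_out = T_in * (1 - eta * (1 - PR^(-(gamma-1)/gamma)))
Exponent = -(1.35-1)/1.35 = -0.25925926
PR^exp = 2.1^(-0.25925926) = 0.82501466
Factor = 1 - 0.8*(1 - 0.82501466) = 0.86001173
T_out = 547 * 0.86001173 = 470.43 K


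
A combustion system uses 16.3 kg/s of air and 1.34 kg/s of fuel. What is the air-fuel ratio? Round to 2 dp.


AFR = m_air / m_fuel
AFR = 16.3 / 1.34 = 12.16


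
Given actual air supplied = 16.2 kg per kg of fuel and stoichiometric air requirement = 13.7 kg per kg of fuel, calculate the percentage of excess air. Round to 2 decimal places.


Excess air = actual - stoichiometric = 16.2 - 13.7 = 2.50 kg/kg fuel
Excess air % = (excess / stoich) * 100 = (2.50 / 13.7) * 100 = 18.25%


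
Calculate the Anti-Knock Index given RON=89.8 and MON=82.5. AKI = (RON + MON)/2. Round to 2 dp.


AKI = (RON + MON) / 2
AKI = (89.8 + 82.5) / 2
AKI = 172.3 / 2 = 86.15


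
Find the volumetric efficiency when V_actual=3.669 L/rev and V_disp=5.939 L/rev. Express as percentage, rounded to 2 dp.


eta_v = (V_actual / V_disp) * 100
Ratio = 3.669 / 5.939 = 0.6178
eta_v = 0.6178 * 100 = 61.78%


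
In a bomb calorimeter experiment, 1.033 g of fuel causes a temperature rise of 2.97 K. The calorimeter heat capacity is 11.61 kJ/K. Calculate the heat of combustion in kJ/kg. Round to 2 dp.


Hc = C_cal * delta_T / m_fuel
Q_released = 11.61 * 2.97 = 34.4817 kJ
m_fuel = 1.033 g = 1.033/1000 kg = 0.001033 kg
Hc = 34.4817 / 0.001033 = 33380.15 kJ/kg


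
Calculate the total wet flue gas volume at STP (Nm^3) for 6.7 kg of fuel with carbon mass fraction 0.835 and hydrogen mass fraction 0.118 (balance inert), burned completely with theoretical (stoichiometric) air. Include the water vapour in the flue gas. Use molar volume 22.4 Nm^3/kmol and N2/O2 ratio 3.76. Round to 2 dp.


Per kg fuel: CO2 = (C/12 kmol)*22.4 = (0.835/12)*22.4 = 1.55867 Nm^3
Per kg fuel: H2O = (H/2 kmol)*22.4 = (0.118/2)*22.4 = 1.32160 Nm^3
O2 needed per kg fuel = C/12 + H/4 = 0.835/12 + 0.118/4 = 0.09908333 kmol
Per kg fuel: N2 = O2*3.76*22.4 = 0.09908333*3.76*22.4 = 8.34519 Nm^3
Total per kg = 1.55867 + 1.32160 + 8.34519 = 11.22546 Nm^3
Total = 11.22546 * 6.7 = 75.21 Nm^3


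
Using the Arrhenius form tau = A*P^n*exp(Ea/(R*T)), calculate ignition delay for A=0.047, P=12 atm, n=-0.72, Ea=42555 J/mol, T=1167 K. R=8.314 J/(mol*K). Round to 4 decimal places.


tau = A * P^n * exp(Ea/(R*T))
P^n = 12^(-0.72) = 0.16710502
Ea/(R*T) = 42555/(8.314*1167) = 4.386011
exp(Ea/(R*T)) = 80.319387
tau = 0.047 * 0.16710502 * 80.319387 = 0.6308 ms


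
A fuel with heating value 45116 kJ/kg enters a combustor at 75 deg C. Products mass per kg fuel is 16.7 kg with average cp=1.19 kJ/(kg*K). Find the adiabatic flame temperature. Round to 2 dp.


T_ad = T_in + Hc / (m_p * cp)
Denominator = 16.7 * 1.19 = 19.8730
Temperature rise = 45116 / 19.8730 = 2270.22 K
T_ad = 75 + 2270.22 = 2345.22 deg C


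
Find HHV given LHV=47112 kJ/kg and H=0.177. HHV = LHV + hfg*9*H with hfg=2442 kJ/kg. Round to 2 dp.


HHV = LHV + hfg * 9 * H
Water addition = 2442 * 9 * 0.177 = 3890.106 kJ/kg
HHV = 47112 + 3890.106 = 51002.11 kJ/kg


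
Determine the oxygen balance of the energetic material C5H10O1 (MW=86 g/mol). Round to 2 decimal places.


OB = -1600 * (2C + H/2 - O) / MW
Inner = 2*5 + 10/2 - 1 = 14.00
OB = -1600 * 14.00 / 86 = -260.47%


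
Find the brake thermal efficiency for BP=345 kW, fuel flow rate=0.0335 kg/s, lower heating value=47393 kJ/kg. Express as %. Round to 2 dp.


eta_BTE = (BP / (mf * LHV)) * 100
Denominator = 0.0335 * 47393 = 1587.6655 kW
eta_BTE = (345 / 1587.6655) * 100 = 21.73%


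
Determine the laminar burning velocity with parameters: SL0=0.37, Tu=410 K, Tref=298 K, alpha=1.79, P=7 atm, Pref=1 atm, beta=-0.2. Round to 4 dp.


SL = SL0 * (Tu/Tref)^alpha * (P/Pref)^beta
T ratio = 410/298 = 1.37583893
(T ratio)^alpha = 1.37583893^1.79 = 1.770256
(P/Pref)^beta = 7^(-0.2) = 0.677611
SL = 0.37 * 1.770256 * 0.677611 = 0.4438 m/s


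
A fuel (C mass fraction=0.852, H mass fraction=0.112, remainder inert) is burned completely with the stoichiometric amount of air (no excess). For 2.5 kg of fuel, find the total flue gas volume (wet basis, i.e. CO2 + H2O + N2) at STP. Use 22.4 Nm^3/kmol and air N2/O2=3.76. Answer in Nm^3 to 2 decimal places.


Per kg fuel: CO2 = (C/12 kmol)*22.4 = (0.852/12)*22.4 = 1.59040 Nm^3
Per kg fuel: H2O = (H/2 kmol)*22.4 = (0.112/2)*22.4 = 1.25440 Nm^3
O2 needed per kg fuel = C/12 + H/4 = 0.852/12 + 0.112/4 = 0.09900000 kmol
Per kg fuel: N2 = O2*3.76*22.4 = 0.09900000*3.76*22.4 = 8.33818 Nm^3
Total per kg = 1.59040 + 1.25440 + 8.33818 = 11.18298 Nm^3
Total = 11.18298 * 2.5 = 27.96 Nm^3


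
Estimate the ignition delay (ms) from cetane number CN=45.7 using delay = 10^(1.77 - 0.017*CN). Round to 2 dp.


delay = 10^(1.77 - 0.017*CN)
Exponent = 1.77 - 0.017*45.7 = 0.9931
delay = 10^0.9931 = 9.84 ms


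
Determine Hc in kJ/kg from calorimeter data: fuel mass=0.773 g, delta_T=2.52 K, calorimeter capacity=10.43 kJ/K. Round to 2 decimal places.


Hc = C_cal * delta_T / m_fuel
Q_released = 10.43 * 2.52 = 26.2836 kJ
m_fuel = 0.773 g = 0.773/1000 kg = 0.000773 kg
Hc = 26.2836 / 0.000773 = 34002.07 kJ/kg


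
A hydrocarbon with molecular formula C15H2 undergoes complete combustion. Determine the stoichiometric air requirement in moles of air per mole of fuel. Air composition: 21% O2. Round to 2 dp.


Balanced combustion: C15H2 + 15.5 O2 -> 15 CO2 + 1 H2O
O2 needed = C + H/4 = 15 + 2/4 = 15.50 moles
Air moles = O2 / 0.21 = 15.50 / 0.21 = 73.81 moles air


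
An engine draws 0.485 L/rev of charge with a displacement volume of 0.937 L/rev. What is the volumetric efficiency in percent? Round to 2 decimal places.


eta_v = (V_actual / V_disp) * 100
Ratio = 0.485 / 0.937 = 0.5176
eta_v = 0.5176 * 100 = 51.76%


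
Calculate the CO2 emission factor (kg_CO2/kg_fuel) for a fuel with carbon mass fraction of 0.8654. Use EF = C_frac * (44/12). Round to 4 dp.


EF = C_frac * (M_CO2 / M_C)
EF = 0.8654 * (44/12)
EF = 0.8654 * 3.666667 = 3.1731 kg_CO2/kg_fuel


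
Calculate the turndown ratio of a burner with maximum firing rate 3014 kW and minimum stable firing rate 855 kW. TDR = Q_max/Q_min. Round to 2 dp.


TDR = Q_max / Q_min
TDR = 3014 / 855 = 3.53


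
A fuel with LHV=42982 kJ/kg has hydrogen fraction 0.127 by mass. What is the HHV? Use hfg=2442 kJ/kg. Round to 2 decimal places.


HHV = LHV + hfg * 9 * H
Water addition = 2442 * 9 * 0.127 = 2791.206 kJ/kg
HHV = 42982 + 2791.206 = 45773.21 kJ/kg


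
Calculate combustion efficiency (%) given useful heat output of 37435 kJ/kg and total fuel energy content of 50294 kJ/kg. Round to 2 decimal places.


Efficiency = (Q_useful / Q_fuel) * 100
Efficiency = (37435 / 50294) * 100
Efficiency = 0.7443 * 100 = 74.43%


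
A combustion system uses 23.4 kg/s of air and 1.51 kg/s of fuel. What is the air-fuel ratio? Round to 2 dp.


AFR = m_air / m_fuel
AFR = 23.4 / 1.51 = 15.50


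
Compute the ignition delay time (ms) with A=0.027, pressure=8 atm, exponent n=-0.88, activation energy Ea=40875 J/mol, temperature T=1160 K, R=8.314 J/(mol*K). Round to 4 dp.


tau = A * P^n * exp(Ea/(R*T))
P^n = 8^(-0.88) = 0.16042824
Ea/(R*T) = 40875/(8.314*1160) = 4.238281
exp(Ea/(R*T)) = 69.288648
tau = 0.027 * 0.16042824 * 69.288648 = 0.3001 ms


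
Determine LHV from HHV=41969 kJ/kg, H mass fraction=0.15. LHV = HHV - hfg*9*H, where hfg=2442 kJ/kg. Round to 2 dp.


LHV = HHV - hfg * 9 * H
Water correction = 2442 * 9 * 0.15 = 3296.700 kJ/kg
LHV = 41969 - 3296.700 = 38672.30 kJ/kg


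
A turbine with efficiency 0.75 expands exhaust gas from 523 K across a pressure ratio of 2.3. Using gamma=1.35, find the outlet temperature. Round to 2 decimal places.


T_out = T_in * (1 - eta * (1 - PR^(-(gamma-1)/gamma)))
Exponent = -(1.35-1)/1.35 = -0.25925926
PR^exp = 2.3^(-0.25925926) = 0.80578413
Factor = 1 - 0.75*(1 - 0.80578413) = 0.85433810
T_out = 523 * 0.85433810 = 446.82 K


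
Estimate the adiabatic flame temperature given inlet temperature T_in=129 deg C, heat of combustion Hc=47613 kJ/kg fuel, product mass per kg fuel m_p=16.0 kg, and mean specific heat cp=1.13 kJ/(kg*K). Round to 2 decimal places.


T_ad = T_in + Hc / (m_p * cp)
Denominator = 16.0 * 1.13 = 18.0800
Temperature rise = 47613 / 18.0800 = 2633.46 K
T_ad = 129 + 2633.46 = 2762.46 deg C


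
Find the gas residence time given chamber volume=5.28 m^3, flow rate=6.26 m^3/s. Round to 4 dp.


tau = V / Q_flow
tau = 5.28 / 6.26 = 0.8435 s


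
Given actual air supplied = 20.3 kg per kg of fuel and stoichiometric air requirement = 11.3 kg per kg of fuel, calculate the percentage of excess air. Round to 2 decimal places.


Excess air = actual - stoichiometric = 20.3 - 11.3 = 9.00 kg/kg fuel
Excess air % = (excess / stoich) * 100 = (9.00 / 11.3) * 100 = 79.65%


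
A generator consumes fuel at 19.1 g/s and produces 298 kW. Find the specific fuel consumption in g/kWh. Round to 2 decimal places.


SFC = (mf / BP) * 3600
Rate = 19.1 / 298 = 0.064094 g/(s*kW)
SFC = 0.064094 * 3600 = 230.74 g/kWh


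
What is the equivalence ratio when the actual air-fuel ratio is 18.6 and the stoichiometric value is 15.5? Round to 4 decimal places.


phi = AFR_stoich / AFR_actual
phi = 15.5 / 18.6 = 0.8333


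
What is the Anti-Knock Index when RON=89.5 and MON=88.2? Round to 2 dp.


AKI = (RON + MON) / 2
AKI = (89.5 + 88.2) / 2
AKI = 177.7 / 2 = 88.85


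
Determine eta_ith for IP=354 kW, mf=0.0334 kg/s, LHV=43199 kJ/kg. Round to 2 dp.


eta_ith = (IP / (mf * LHV)) * 100
Denominator = 0.0334 * 43199 = 1442.8466 kW
eta_ith = (354 / 1442.8466) * 100 = 24.53%


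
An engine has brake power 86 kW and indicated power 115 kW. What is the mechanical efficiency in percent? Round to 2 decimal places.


eta_mech = (BP / IP) * 100
Ratio = 86 / 115 = 0.7478
eta_mech = 0.7478 * 100 = 74.78%


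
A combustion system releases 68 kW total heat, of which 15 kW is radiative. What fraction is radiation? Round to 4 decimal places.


f_rad = Q_rad / Q_total
f_rad = 15 / 68 = 0.2206


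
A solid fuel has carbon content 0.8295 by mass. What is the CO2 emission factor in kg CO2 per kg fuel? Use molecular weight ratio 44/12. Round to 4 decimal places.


EF = C_frac * (M_CO2 / M_C)
EF = 0.8295 * (44/12)
EF = 0.8295 * 3.666667 = 3.0415 kg_CO2/kg_fuel


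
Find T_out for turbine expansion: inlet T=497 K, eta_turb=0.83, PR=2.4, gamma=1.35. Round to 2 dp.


T_out = T_in * (1 - eta * (1 - PR^(-(gamma-1)/gamma)))
Exponent = -(1.35-1)/1.35 = -0.25925926
PR^exp = 2.4^(-0.25925926) = 0.79694200
Factor = 1 - 0.83*(1 - 0.79694200) = 0.83146186
T_out = 497 * 0.83146186 = 413.24 K


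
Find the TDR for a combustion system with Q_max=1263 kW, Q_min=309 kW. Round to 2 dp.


TDR = Q_max / Q_min
TDR = 1263 / 309 = 4.09


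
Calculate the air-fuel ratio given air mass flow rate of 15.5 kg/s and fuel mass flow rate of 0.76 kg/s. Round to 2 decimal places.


AFR = m_air / m_fuel
AFR = 15.5 / 0.76 = 20.39


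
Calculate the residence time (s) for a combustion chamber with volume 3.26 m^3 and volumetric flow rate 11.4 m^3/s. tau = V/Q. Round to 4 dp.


tau = V / Q_flow
tau = 3.26 / 11.4 = 0.2860 s


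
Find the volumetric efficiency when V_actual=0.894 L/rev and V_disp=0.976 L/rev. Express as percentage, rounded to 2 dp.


eta_v = (V_actual / V_disp) * 100
Ratio = 0.894 / 0.976 = 0.9160
eta_v = 0.9160 * 100 = 91.60%


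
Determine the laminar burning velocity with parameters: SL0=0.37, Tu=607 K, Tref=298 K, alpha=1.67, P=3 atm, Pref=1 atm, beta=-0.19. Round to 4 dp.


SL = SL0 * (Tu/Tref)^alpha * (P/Pref)^beta
T ratio = 607/298 = 2.03691275
(T ratio)^alpha = 2.03691275^1.67 = 3.280832
(P/Pref)^beta = 3^(-0.19) = 0.811609
SL = 0.37 * 3.280832 * 0.811609 = 0.9852 m/s


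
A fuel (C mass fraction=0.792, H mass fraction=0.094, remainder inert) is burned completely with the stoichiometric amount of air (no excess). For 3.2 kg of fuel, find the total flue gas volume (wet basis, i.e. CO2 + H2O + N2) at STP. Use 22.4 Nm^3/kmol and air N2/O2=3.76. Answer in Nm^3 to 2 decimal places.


Per kg fuel: CO2 = (C/12 kmol)*22.4 = (0.792/12)*22.4 = 1.47840 Nm^3
Per kg fuel: H2O = (H/2 kmol)*22.4 = (0.094/2)*22.4 = 1.05280 Nm^3
O2 needed per kg fuel = C/12 + H/4 = 0.792/12 + 0.094/4 = 0.08950000 kmol
Per kg fuel: N2 = O2*3.76*22.4 = 0.08950000*3.76*22.4 = 7.53805 Nm^3
Total per kg = 1.47840 + 1.05280 + 7.53805 = 10.06925 Nm^3
Total = 10.06925 * 3.2 = 32.22 Nm^3


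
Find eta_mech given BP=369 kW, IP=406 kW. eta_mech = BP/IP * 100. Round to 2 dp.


eta_mech = (BP / IP) * 100
Ratio = 369 / 406 = 0.9089
eta_mech = 0.9089 * 100 = 90.89%


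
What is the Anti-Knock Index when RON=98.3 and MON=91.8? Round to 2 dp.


AKI = (RON + MON) / 2
AKI = (98.3 + 91.8) / 2
AKI = 190.1 / 2 = 95.05


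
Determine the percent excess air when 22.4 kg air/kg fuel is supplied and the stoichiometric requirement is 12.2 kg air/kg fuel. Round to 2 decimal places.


Excess air = actual - stoichiometric = 22.4 - 12.2 = 10.20 kg/kg fuel
Excess air % = (excess / stoich) * 100 = (10.20 / 12.2) * 100 = 83.61%


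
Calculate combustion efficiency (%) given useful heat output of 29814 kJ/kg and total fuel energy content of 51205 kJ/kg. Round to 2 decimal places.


Efficiency = (Q_useful / Q_fuel) * 100
Efficiency = (29814 / 51205) * 100
Efficiency = 0.5822 * 100 = 58.22%


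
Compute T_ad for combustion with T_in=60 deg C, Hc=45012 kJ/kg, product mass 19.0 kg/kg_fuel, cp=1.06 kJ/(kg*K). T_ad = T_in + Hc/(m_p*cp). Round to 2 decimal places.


T_ad = T_in + Hc / (m_p * cp)
Denominator = 19.0 * 1.06 = 20.1400
Temperature rise = 45012 / 20.1400 = 2234.96 K
T_ad = 60 + 2234.96 = 2294.96 deg C


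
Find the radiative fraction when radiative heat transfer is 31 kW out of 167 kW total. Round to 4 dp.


f_rad = Q_rad / Q_total
f_rad = 31 / 167 = 0.1856


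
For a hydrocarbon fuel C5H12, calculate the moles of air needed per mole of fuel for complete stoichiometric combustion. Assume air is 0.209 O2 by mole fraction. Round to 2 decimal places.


Balanced combustion: C5H12 + 8 O2 -> 5 CO2 + 6 H2O
O2 needed = C + H/4 = 5 + 12/4 = 8.00 moles
Air moles = O2 / 0.209 = 8.00 / 0.209 = 38.28 moles air


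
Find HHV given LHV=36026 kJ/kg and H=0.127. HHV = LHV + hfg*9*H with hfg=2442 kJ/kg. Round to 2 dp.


HHV = LHV + hfg * 9 * H
Water addition = 2442 * 9 * 0.127 = 2791.206 kJ/kg
HHV = 36026 + 2791.206 = 38817.21 kJ/kg


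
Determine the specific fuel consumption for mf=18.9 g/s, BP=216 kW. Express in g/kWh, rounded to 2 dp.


SFC = (mf / BP) * 3600
Rate = 18.9 / 216 = 0.087500 g/(s*kW)
SFC = 0.087500 * 3600 = 315.00 g/kWh


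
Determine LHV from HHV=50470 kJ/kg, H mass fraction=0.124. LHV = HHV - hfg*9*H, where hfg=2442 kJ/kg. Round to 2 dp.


LHV = HHV - hfg * 9 * H
Water correction = 2442 * 9 * 0.124 = 2725.272 kJ/kg
LHV = 50470 - 2725.272 = 47744.73 kJ/kg


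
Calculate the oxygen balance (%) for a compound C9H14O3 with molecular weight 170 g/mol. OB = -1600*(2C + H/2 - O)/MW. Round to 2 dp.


OB = -1600 * (2C + H/2 - O) / MW
Inner = 2*9 + 14/2 - 3 = 22.00
OB = -1600 * 22.00 / 170 = -207.06%


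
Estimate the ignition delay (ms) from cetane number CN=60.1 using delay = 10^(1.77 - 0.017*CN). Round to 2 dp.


delay = 10^(1.77 - 0.017*CN)
Exponent = 1.77 - 0.017*60.1 = 0.7483
delay = 10^0.7483 = 5.60 ms


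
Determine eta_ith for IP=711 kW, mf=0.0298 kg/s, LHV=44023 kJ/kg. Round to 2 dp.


eta_ith = (IP / (mf * LHV)) * 100
Denominator = 0.0298 * 44023 = 1311.8854 kW
eta_ith = (711 / 1311.8854) * 100 = 54.20%


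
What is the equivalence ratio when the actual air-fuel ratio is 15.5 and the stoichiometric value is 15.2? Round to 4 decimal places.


phi = AFR_stoich / AFR_actual
phi = 15.2 / 15.5 = 0.9806


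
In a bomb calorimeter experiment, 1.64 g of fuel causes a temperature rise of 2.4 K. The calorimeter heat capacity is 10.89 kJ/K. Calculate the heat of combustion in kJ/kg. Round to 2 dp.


Hc = C_cal * delta_T / m_fuel
Q_released = 10.89 * 2.4 = 26.1360 kJ
m_fuel = 1.64 g = 1.64/1000 kg = 0.001640 kg
Hc = 26.1360 / 0.001640 = 15936.59 kJ/kg


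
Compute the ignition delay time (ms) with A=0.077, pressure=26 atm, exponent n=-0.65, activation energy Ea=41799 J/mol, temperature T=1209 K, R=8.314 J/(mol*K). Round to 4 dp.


tau = A * P^n * exp(Ea/(R*T))
P^n = 26^(-0.65) = 0.12030047
Ea/(R*T) = 41799/(8.314*1209) = 4.158432
exp(Ea/(R*T)) = 63.971117
tau = 0.077 * 0.12030047 * 63.971117 = 0.5926 ms


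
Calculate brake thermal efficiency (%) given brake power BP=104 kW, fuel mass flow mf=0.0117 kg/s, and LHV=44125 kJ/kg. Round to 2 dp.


eta_BTE = (BP / (mf * LHV)) * 100
Denominator = 0.0117 * 44125 = 516.2625 kW
eta_BTE = (104 / 516.2625) * 100 = 20.14%


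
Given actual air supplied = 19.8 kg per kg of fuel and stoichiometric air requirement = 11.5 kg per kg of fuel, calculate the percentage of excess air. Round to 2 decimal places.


Excess air = actual - stoichiometric = 19.8 - 11.5 = 8.30 kg/kg fuel
Excess air % = (excess / stoich) * 100 = (8.30 / 11.5) * 100 = 72.17%


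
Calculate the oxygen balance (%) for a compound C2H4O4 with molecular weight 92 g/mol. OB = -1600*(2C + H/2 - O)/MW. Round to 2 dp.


OB = -1600 * (2C + H/2 - O) / MW
Inner = 2*2 + 4/2 - 4 = 2.00
OB = -1600 * 2.00 / 92 = -34.78%


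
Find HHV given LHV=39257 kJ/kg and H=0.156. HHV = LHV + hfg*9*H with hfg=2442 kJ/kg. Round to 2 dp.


HHV = LHV + hfg * 9 * H
Water addition = 2442 * 9 * 0.156 = 3428.568 kJ/kg
HHV = 39257 + 3428.568 = 42685.57 kJ/kg


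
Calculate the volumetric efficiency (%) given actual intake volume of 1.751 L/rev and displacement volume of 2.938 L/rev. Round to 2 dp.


eta_v = (V_actual / V_disp) * 100
Ratio = 1.751 / 2.938 = 0.5960
eta_v = 0.5960 * 100 = 59.60%


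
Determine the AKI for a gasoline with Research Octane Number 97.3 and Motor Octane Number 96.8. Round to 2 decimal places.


AKI = (RON + MON) / 2
AKI = (97.3 + 96.8) / 2
AKI = 194.1 / 2 = 97.05


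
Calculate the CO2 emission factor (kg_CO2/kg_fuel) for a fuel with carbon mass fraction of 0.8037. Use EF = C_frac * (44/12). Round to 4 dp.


EF = C_frac * (M_CO2 / M_C)
EF = 0.8037 * (44/12)
EF = 0.8037 * 3.666667 = 2.9469 kg_CO2/kg_fuel


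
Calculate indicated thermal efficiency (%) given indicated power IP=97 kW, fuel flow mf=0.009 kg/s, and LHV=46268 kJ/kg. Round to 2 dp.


eta_ith = (IP / (mf * LHV)) * 100
Denominator = 0.009 * 46268 = 416.4120 kW
eta_ith = (97 / 416.4120) * 100 = 23.29%


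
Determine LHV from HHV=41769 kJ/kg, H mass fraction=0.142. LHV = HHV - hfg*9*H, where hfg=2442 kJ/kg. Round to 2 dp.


LHV = HHV - hfg * 9 * H
Water correction = 2442 * 9 * 0.142 = 3120.876 kJ/kg
LHV = 41769 - 3120.876 = 38648.12 kJ/kg


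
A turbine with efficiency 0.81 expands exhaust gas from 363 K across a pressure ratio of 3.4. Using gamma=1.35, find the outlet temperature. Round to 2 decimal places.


T_out = T_in * (1 - eta * (1 - PR^(-(gamma-1)/gamma)))
Exponent = -(1.35-1)/1.35 = -0.25925926
PR^exp = 3.4^(-0.25925926) = 0.72813041
Factor = 1 - 0.81*(1 - 0.72813041) = 0.77978563
T_out = 363 * 0.77978563 = 283.06 K


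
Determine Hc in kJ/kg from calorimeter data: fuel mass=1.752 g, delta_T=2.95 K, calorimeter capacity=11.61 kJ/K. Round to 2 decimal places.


Hc = C_cal * delta_T / m_fuel
Q_released = 11.61 * 2.95 = 34.2495 kJ
m_fuel = 1.752 g = 1.752/1000 kg = 0.001752 kg
Hc = 34.2495 / 0.001752 = 19548.80 kJ/kg


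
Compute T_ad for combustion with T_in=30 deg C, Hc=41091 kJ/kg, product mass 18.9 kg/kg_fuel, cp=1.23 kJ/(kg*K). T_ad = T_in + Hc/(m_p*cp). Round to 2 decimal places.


T_ad = T_in + Hc / (m_p * cp)
Denominator = 18.9 * 1.23 = 23.2470
Temperature rise = 41091 / 23.2470 = 1767.58 K
T_ad = 30 + 1767.58 = 1797.58 deg C


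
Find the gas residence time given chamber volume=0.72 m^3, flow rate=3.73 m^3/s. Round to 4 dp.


tau = V / Q_flow
tau = 0.72 / 3.73 = 0.1930 s


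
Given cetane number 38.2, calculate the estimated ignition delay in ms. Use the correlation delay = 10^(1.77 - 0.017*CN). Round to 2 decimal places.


delay = 10^(1.77 - 0.017*CN)
Exponent = 1.77 - 0.017*38.2 = 1.1206
delay = 10^1.1206 = 13.20 ms


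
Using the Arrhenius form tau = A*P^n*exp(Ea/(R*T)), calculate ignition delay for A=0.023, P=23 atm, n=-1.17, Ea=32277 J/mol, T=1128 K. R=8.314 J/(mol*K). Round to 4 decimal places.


tau = A * P^n * exp(Ea/(R*T))
P^n = 23^(-1.17) = 0.02551399
Ea/(R*T) = 32277/(8.314*1128) = 3.441708
exp(Ea/(R*T)) = 31.240276
tau = 0.023 * 0.02551399 * 31.240276 = 0.0183 ms


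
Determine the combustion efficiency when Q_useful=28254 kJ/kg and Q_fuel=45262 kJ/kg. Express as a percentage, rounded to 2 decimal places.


Efficiency = (Q_useful / Q_fuel) * 100
Efficiency = (28254 / 45262) * 100
Efficiency = 0.6242 * 100 = 62.42%


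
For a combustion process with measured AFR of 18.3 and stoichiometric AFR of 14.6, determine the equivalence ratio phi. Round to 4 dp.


phi = AFR_stoich / AFR_actual
phi = 14.6 / 18.3 = 0.7978


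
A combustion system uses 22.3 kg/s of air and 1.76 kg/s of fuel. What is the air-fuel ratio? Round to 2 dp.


AFR = m_air / m_fuel
AFR = 22.3 / 1.76 = 12.67


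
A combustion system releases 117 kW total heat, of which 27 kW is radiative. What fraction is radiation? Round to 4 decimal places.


f_rad = Q_rad / Q_total
f_rad = 27 / 117 = 0.2308


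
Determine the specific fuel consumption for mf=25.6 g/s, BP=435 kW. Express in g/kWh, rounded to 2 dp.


SFC = (mf / BP) * 3600
Rate = 25.6 / 435 = 0.058851 g/(s*kW)
SFC = 0.058851 * 3600 = 211.86 g/kWh


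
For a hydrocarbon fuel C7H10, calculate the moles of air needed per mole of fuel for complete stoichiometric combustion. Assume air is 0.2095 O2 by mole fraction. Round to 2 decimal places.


Balanced combustion: C7H10 + 9.5 O2 -> 7 CO2 + 5 H2O
O2 needed = C + H/4 = 7 + 10/4 = 9.50 moles
Air moles = O2 / 0.2095 = 9.50 / 0.2095 = 45.35 moles air


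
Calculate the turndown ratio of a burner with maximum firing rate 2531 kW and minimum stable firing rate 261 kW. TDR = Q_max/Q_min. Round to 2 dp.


TDR = Q_max / Q_min
TDR = 2531 / 261 = 9.70


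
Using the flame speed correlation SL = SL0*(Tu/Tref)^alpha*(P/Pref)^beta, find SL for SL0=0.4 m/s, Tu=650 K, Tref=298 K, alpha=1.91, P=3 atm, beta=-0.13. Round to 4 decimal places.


SL = SL0 * (Tu/Tref)^alpha * (P/Pref)^beta
T ratio = 650/298 = 2.18120805
(T ratio)^alpha = 2.18120805^1.91 = 4.435182
(P/Pref)^beta = 3^(-0.13) = 0.866910
SL = 0.4 * 4.435182 * 0.866910 = 1.5380 m/s


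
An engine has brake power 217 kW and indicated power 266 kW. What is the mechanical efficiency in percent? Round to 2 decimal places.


eta_mech = (BP / IP) * 100
Ratio = 217 / 266 = 0.8158
eta_mech = 0.8158 * 100 = 81.58%


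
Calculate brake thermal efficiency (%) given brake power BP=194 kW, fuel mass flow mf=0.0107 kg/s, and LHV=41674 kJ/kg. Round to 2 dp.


eta_BTE = (BP / (mf * LHV)) * 100
Denominator = 0.0107 * 41674 = 445.9118 kW
eta_BTE = (194 / 445.9118) * 100 = 43.51%


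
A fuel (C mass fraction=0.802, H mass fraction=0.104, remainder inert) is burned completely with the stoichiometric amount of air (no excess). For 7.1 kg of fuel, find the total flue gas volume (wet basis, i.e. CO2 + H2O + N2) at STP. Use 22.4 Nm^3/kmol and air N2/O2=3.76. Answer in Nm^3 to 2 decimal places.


Per kg fuel: CO2 = (C/12 kmol)*22.4 = (0.802/12)*22.4 = 1.49707 Nm^3
Per kg fuel: H2O = (H/2 kmol)*22.4 = (0.104/2)*22.4 = 1.16480 Nm^3
O2 needed per kg fuel = C/12 + H/4 = 0.802/12 + 0.104/4 = 0.09283333 kmol
Per kg fuel: N2 = O2*3.76*22.4 = 0.09283333*3.76*22.4 = 7.81879 Nm^3
Total per kg = 1.49707 + 1.16480 + 7.81879 = 10.48066 Nm^3
Total = 10.48066 * 7.1 = 74.41 Nm^3


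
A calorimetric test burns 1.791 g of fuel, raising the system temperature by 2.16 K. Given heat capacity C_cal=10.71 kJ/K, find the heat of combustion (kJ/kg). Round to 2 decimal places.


Hc = C_cal * delta_T / m_fuel
Q_released = 10.71 * 2.16 = 23.1336 kJ
m_fuel = 1.791 g = 1.791/1000 kg = 0.001791 kg
Hc = 23.1336 / 0.001791 = 12916.58 kJ/kg


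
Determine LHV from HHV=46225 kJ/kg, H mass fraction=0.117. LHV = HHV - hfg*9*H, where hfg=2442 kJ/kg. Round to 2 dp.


LHV = HHV - hfg * 9 * H
Water correction = 2442 * 9 * 0.117 = 2571.426 kJ/kg
LHV = 46225 - 2571.426 = 43653.57 kJ/kg


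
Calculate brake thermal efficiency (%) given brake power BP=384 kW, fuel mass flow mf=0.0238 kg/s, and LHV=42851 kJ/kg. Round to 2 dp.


eta_BTE = (BP / (mf * LHV)) * 100
Denominator = 0.0238 * 42851 = 1019.8538 kW
eta_BTE = (384 / 1019.8538) * 100 = 37.65%


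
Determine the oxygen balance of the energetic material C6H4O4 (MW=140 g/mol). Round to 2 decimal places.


OB = -1600 * (2C + H/2 - O) / MW
Inner = 2*6 + 4/2 - 4 = 10.00
OB = -1600 * 10.00 / 140 = -114.29%


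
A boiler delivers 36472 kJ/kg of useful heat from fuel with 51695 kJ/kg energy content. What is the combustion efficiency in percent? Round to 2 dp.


Efficiency = (Q_useful / Q_fuel) * 100
Efficiency = (36472 / 51695) * 100
Efficiency = 0.7055 * 100 = 70.55%


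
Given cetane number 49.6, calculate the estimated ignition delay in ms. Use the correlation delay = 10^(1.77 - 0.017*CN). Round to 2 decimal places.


delay = 10^(1.77 - 0.017*CN)
Exponent = 1.77 - 0.017*49.6 = 0.9268
delay = 10^0.9268 = 8.45 ms


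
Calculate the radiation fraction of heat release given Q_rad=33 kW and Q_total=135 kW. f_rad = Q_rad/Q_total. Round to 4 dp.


f_rad = Q_rad / Q_total
f_rad = 33 / 135 = 0.2444


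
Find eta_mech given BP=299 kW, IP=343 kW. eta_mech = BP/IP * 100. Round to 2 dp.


eta_mech = (BP / IP) * 100
Ratio = 299 / 343 = 0.8717
eta_mech = 0.8717 * 100 = 87.17%


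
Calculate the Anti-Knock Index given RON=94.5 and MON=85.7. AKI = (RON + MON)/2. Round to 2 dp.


AKI = (RON + MON) / 2
AKI = (94.5 + 85.7) / 2
AKI = 180.2 / 2 = 90.10


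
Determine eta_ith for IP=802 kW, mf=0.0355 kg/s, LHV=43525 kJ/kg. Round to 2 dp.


eta_ith = (IP / (mf * LHV)) * 100
Denominator = 0.0355 * 43525 = 1545.1375 kW
eta_ith = (802 / 1545.1375) * 100 = 51.90%


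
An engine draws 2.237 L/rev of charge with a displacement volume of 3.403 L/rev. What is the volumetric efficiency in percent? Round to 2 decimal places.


eta_v = (V_actual / V_disp) * 100
Ratio = 2.237 / 3.403 = 0.6574
eta_v = 0.6574 * 100 = 65.74%


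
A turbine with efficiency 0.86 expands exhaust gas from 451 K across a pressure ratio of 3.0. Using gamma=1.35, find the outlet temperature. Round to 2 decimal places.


T_out = T_in * (1 - eta * (1 - PR^(-(gamma-1)/gamma)))
Exponent = -(1.35-1)/1.35 = -0.25925926
PR^exp = 3.0^(-0.25925926) = 0.75214556
Factor = 1 - 0.86*(1 - 0.75214556) = 0.78684518
T_out = 451 * 0.78684518 = 354.87 K


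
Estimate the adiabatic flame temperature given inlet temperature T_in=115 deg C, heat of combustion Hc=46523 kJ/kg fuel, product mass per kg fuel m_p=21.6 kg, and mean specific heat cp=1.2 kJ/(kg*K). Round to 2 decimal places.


T_ad = T_in + Hc / (m_p * cp)
Denominator = 21.6 * 1.2 = 25.9200
Temperature rise = 46523 / 25.9200 = 1794.87 K
T_ad = 115 + 1794.87 = 1909.87 deg C


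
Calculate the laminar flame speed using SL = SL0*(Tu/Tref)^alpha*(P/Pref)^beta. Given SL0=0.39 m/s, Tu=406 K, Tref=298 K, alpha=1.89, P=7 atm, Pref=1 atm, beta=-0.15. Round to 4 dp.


SL = SL0 * (Tu/Tref)^alpha * (P/Pref)^beta
T ratio = 406/298 = 1.36241611
(T ratio)^alpha = 1.36241611^1.89 = 1.794095
(P/Pref)^beta = 7^(-0.15) = 0.746853
SL = 0.39 * 1.794095 * 0.746853 = 0.5226 m/s


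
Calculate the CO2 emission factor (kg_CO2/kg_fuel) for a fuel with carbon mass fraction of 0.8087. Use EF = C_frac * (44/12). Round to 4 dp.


EF = C_frac * (M_CO2 / M_C)
EF = 0.8087 * (44/12)
EF = 0.8087 * 3.666667 = 2.9652 kg_CO2/kg_fuel


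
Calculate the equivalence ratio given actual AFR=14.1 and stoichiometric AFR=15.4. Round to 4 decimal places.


phi = AFR_stoich / AFR_actual
phi = 15.4 / 14.1 = 1.0922


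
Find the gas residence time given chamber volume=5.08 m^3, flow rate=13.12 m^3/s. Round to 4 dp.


tau = V / Q_flow
tau = 5.08 / 13.12 = 0.3872 s


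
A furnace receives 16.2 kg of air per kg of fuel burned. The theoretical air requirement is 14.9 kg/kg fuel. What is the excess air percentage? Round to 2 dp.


Excess air = actual - stoichiometric = 16.2 - 14.9 = 1.30 kg/kg fuel
Excess air % = (excess / stoich) * 100 = (1.30 / 14.9) * 100 = 8.72%


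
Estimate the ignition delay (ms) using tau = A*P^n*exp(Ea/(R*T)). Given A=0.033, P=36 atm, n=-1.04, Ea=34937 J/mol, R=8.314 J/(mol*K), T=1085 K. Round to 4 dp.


tau = A * P^n * exp(Ea/(R*T))
P^n = 36^(-1.04) = 0.02406830
Ea/(R*T) = 34937/(8.314*1085) = 3.872985
exp(Ea/(R*T)) = 48.085724
tau = 0.033 * 0.02406830 * 48.085724 = 0.0382 ms


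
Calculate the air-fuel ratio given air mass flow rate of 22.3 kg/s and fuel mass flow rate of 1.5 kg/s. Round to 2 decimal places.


AFR = m_air / m_fuel
AFR = 22.3 / 1.5 = 14.87


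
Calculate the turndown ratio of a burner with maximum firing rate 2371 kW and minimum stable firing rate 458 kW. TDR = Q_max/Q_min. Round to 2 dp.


TDR = Q_max / Q_min
TDR = 2371 / 458 = 5.18


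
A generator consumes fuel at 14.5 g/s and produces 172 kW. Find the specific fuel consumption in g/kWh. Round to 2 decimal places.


SFC = (mf / BP) * 3600
Rate = 14.5 / 172 = 0.084302 g/(s*kW)
SFC = 0.084302 * 3600 = 303.49 g/kWh


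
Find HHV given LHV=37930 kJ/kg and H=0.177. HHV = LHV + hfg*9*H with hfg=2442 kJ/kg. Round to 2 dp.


HHV = LHV + hfg * 9 * H
Water addition = 2442 * 9 * 0.177 = 3890.106 kJ/kg
HHV = 37930 + 3890.106 = 41820.11 kJ/kg


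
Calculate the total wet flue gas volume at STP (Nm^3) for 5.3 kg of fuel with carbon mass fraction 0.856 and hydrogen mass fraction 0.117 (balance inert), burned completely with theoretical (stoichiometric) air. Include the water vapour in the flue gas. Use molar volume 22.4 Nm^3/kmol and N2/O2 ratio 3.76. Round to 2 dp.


Per kg fuel: CO2 = (C/12 kmol)*22.4 = (0.856/12)*22.4 = 1.59787 Nm^3
Per kg fuel: H2O = (H/2 kmol)*22.4 = (0.117/2)*22.4 = 1.31040 Nm^3
O2 needed per kg fuel = C/12 + H/4 = 0.856/12 + 0.117/4 = 0.10058333 kmol
Per kg fuel: N2 = O2*3.76*22.4 = 0.10058333*3.76*22.4 = 8.47153 Nm^3
Total per kg = 1.59787 + 1.31040 + 8.47153 = 11.37980 Nm^3
Total = 11.37980 * 5.3 = 60.31 Nm^3


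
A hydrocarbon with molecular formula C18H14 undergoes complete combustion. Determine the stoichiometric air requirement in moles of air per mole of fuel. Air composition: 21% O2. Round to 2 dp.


Balanced combustion: C18H14 + 21.5 O2 -> 18 CO2 + 7 H2O
O2 needed = C + H/4 = 18 + 14/4 = 21.50 moles
Air moles = O2 / 0.21 = 21.50 / 0.21 = 102.38 moles air


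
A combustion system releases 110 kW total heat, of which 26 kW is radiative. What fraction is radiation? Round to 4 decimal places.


f_rad = Q_rad / Q_total
f_rad = 26 / 110 = 0.2364
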